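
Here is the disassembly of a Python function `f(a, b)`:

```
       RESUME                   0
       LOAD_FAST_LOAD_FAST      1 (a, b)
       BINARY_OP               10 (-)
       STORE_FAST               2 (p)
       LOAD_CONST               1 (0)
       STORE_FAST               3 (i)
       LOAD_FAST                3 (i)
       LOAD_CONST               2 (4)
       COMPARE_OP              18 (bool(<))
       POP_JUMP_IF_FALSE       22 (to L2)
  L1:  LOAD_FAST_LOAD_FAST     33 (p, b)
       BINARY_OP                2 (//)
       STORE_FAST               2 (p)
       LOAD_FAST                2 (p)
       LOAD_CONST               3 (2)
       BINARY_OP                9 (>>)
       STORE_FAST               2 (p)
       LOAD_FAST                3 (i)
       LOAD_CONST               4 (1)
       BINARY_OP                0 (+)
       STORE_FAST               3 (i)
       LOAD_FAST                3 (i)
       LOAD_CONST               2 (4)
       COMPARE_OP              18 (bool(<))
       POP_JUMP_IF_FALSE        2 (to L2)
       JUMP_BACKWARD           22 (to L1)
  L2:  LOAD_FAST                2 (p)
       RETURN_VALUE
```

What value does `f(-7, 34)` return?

LOAD_FAST_LOAD_FAST a,b → push -7,34
BINARY_OP - → -7 - 34 = -41
STORE_FAST p → p=-41
LOAD_CONST → push 0
STORE_FAST i → i=0
LOAD_FAST i → push 0
LOAD_CONST → push 4
COMPARE_OP bool(<) → 0 vs 4 = True
POP_JUMP_IF_FALSE → pop True; no jump
LOAD_FAST_LOAD_FAST p,b → push -41,34
BINARY_OP // → -41 // 34 = -2
STORE_FAST p → p=-2
LOAD_FAST p → push -2
LOAD_CONST → push 2
BINARY_OP >> → -2 >> 2 = -1
STORE_FAST p → p=-1
LOAD_FAST i → push 0
LOAD_CONST → push 1
BINARY_OP + → 0 + 1 = 1
STORE_FAST i → i=1
LOAD_FAST i → push 1
LOAD_CONST → push 4
COMPARE_OP bool(<) → 1 vs 4 = True
POP_JUMP_IF_FALSE → pop True; no jump
LOAD_FAST_LOAD_FAST p,b → push -1,34
BINARY_OP // → -1 // 34 = -1
STORE_FAST p → p=-1
LOAD_FAST p → push -1
LOAD_CONST → push 2
BINARY_OP >> → -1 >> 2 = -1
STORE_FAST p → p=-1
LOAD_FAST i → push 1
LOAD_CONST → push 1
BINARY_OP + → 1 + 1 = 2
STORE_FAST i → i=2
LOAD_FAST i → push 2
LOAD_CONST → push 4
COMPARE_OP bool(<) → 2 vs 4 = True
POP_JUMP_IF_FALSE → pop True; no jump
LOAD_FAST_LOAD_FAST p,b → push -1,34
BINARY_OP // → -1 // 34 = -1
STORE_FAST p → p=-1
LOAD_FAST p → push -1
LOAD_CONST → push 2
BINARY_OP >> → -1 >> 2 = -1
STORE_FAST p → p=-1
LOAD_FAST i → push 2
LOAD_CONST → push 1
BINARY_OP + → 2 + 1 = 3
STORE_FAST i → i=3
LOAD_FAST i → push 3
LOAD_CONST → push 4
COMPARE_OP bool(<) → 3 vs 4 = True
POP_JUMP_IF_FALSE → pop True; no jump
LOAD_FAST_LOAD_FAST p,b → push -1,34
BINARY_OP // → -1 // 34 = -1
STORE_FAST p → p=-1
LOAD_FAST p → push -1
LOAD_CONST → push 2
BINARY_OP >> → -1 >> 2 = -1
STORE_FAST p → p=-1
LOAD_FAST i → push 3
LOAD_CONST → push 1
BINARY_OP + → 3 + 1 = 4
STORE_FAST i → i=4
LOAD_FAST i → push 4
LOAD_CONST → push 4
COMPARE_OP bool(<) → 4 vs 4 = False
POP_JUMP_IF_FALSE → pop False; jump
LOAD_FAST p → push -1
RETURN_VALUE → return -1.

-1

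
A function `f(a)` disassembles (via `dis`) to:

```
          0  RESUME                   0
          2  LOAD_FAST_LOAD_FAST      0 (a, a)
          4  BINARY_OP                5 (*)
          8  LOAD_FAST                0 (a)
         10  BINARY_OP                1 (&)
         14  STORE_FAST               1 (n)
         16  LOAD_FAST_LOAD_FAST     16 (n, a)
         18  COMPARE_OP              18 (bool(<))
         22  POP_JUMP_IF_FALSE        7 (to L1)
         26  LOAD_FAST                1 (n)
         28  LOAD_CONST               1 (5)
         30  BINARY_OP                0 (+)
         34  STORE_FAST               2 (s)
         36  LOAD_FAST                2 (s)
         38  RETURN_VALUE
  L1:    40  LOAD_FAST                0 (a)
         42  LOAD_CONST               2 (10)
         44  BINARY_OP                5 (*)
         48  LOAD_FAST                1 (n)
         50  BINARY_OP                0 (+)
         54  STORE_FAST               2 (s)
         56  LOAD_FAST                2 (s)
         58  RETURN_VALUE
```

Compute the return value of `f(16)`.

5

LOAD_FAST_LOAD_FAST a,a → push 16,16. Stack: [16, 16]
BINARY_OP * → 16 * 16 = 256. Stack: [256]
LOAD_FAST a → push 16. Stack: [256, 16]
BINARY_OP & → 256 & 16 = 0. Stack: [0]
STORE_FAST n → n=0. Stack: []
LOAD_FAST_LOAD_FAST n,a → push 0,16. Stack: [0, 16]
COMPARE_OP bool(<) → 0 vs 16 = True. Stack: [True]
POP_JUMP_IF_FALSE → pop True; no jump. Stack: []
LOAD_FAST n → push 0. Stack: [0]
LOAD_CONST → push 5. Stack: [0, 5]
BINARY_OP + → 0 + 5 = 5. Stack: [5]
STORE_FAST s → s=5. Stack: []
LOAD_FAST s → push 5. Stack: [5]
RETURN_VALUE → return 5.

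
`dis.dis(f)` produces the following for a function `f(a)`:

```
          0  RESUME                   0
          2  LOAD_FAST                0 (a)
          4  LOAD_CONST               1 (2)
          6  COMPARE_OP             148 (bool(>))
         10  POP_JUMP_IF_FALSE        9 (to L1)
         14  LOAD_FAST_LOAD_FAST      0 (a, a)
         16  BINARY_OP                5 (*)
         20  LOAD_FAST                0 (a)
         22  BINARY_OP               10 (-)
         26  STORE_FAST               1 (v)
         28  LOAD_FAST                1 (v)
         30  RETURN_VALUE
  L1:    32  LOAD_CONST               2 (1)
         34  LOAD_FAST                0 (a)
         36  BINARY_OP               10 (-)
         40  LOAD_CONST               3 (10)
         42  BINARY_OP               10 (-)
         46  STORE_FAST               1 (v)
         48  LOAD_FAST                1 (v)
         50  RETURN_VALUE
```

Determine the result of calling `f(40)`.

1560

LOAD_FAST a → push 40. Stack: [40]
LOAD_CONST → push 2. Stack: [40, 2]
COMPARE_OP bool(>) → 40 vs 2 = True. Stack: [True]
POP_JUMP_IF_FALSE → pop True; no jump. Stack: []
LOAD_FAST_LOAD_FAST a,a → push 40,40. Stack: [40, 40]
BINARY_OP * → 40 * 40 = 1600. Stack: [1600]
LOAD_FAST a → push 40. Stack: [1600, 40]
BINARY_OP - → 1600 - 40 = 1560. Stack: [1560]
STORE_FAST v → v=1560. Stack: []
LOAD_FAST v → push 1560. Stack: [1560]
RETURN_VALUE → return 1560.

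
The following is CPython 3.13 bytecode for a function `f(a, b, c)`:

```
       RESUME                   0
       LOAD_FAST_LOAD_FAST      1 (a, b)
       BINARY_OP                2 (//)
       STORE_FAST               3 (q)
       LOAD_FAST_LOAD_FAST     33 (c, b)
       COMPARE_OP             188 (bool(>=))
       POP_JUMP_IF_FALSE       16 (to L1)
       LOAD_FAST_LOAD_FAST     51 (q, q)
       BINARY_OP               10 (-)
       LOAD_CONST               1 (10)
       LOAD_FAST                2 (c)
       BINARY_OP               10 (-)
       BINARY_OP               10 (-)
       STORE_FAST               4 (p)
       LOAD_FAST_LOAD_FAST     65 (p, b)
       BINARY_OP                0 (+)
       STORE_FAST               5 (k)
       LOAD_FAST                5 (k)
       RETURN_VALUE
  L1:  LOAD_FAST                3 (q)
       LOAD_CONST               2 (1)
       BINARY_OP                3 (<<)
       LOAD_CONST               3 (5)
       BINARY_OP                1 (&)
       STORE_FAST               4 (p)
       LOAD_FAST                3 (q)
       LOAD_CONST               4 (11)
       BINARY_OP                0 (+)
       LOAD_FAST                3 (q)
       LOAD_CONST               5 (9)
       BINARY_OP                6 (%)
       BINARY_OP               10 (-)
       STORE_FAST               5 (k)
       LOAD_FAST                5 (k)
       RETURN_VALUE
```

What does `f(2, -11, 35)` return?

14

LOAD_FAST_LOAD_FAST a,b → push 2,-11. Stack: [2, -11]
BINARY_OP // → 2 // -11 = -1. Stack: [-1]
STORE_FAST q → q=-1. Stack: []
LOAD_FAST_LOAD_FAST c,b → push 35,-11. Stack: [35, -11]
COMPARE_OP bool(>=) → 35 vs -11 = True. Stack: [True]
POP_JUMP_IF_FALSE → pop True; no jump. Stack: []
LOAD_FAST_LOAD_FAST q,q → push -1,-1. Stack: [-1, -1]
BINARY_OP - → -1 - -1 = 0. Stack: [0]
LOAD_CONST → push 10. Stack: [0, 10]
LOAD_FAST c → push 35. Stack: [0, 10, 35]
BINARY_OP - → 10 - 35 = -25. Stack: [0, -25]
BINARY_OP - → 0 - -25 = 25. Stack: [25]
STORE_FAST p → p=25. Stack: []
LOAD_FAST_LOAD_FAST p,b → push 25,-11. Stack: [25, -11]
BINARY_OP + → 25 + -11 = 14. Stack: [14]
STORE_FAST k → k=14. Stack: []
LOAD_FAST k → push 14. Stack: [14]
RETURN_VALUE → return 14.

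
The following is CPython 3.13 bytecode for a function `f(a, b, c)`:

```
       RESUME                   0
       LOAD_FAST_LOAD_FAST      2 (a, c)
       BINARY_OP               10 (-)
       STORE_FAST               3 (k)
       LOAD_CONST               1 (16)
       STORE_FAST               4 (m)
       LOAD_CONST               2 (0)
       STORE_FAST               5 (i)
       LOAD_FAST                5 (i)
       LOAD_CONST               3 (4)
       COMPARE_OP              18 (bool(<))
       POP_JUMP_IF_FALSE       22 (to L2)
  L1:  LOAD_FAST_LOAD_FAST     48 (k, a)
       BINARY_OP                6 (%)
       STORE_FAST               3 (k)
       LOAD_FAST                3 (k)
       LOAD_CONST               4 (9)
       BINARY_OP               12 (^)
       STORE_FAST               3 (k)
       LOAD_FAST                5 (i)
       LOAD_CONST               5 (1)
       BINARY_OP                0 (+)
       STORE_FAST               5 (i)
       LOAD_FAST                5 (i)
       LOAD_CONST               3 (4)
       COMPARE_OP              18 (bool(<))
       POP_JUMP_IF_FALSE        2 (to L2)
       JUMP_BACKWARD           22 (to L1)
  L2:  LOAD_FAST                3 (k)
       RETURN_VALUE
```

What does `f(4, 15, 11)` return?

9

LOAD_FAST_LOAD_FAST a,c → push 4,11
BINARY_OP - → 4 - 11 = -7
STORE_FAST k → k=-7
LOAD_CONST → push 16
STORE_FAST m → m=16
LOAD_CONST → push 0
STORE_FAST i → i=0
LOAD_FAST i → push 0
LOAD_CONST → push 4
COMPARE_OP bool(<) → 0 vs 4 = True
POP_JUMP_IF_FALSE → pop True; no jump
LOAD_FAST_LOAD_FAST k,a → push -7,4
BINARY_OP % → -7 % 4 = 1
STORE_FAST k → k=1
LOAD_FAST k → push 1
LOAD_CONST → push 9
BINARY_OP ^ → 1 ^ 9 = 8
STORE_FAST k → k=8
LOAD_FAST i → push 0
LOAD_CONST → push 1
BINARY_OP + → 0 + 1 = 1
STORE_FAST i → i=1
LOAD_FAST i → push 1
LOAD_CONST → push 4
COMPARE_OP bool(<) → 1 vs 4 = True
POP_JUMP_IF_FALSE → pop True; no jump
LOAD_FAST_LOAD_FAST k,a → push 8,4
BINARY_OP % → 8 % 4 = 0
STORE_FAST k → k=0
LOAD_FAST k → push 0
LOAD_CONST → push 9
BINARY_OP ^ → 0 ^ 9 = 9
STORE_FAST k → k=9
LOAD_FAST i → push 1
LOAD_CONST → push 1
BINARY_OP + → 1 + 1 = 2
STORE_FAST i → i=2
LOAD_FAST i → push 2
LOAD_CONST → push 4
COMPARE_OP bool(<) → 2 vs 4 = True
POP_JUMP_IF_FALSE → pop True; no jump
LOAD_FAST_LOAD_FAST k,a → push 9,4
BINARY_OP % → 9 % 4 = 1
STORE_FAST k → k=1
LOAD_FAST k → push 1
LOAD_CONST → push 9
BINARY_OP ^ → 1 ^ 9 = 8
STORE_FAST k → k=8
LOAD_FAST i → push 2
LOAD_CONST → push 1
BINARY_OP + → 2 + 1 = 3
STORE_FAST i → i=3
LOAD_FAST i → push 3
LOAD_CONST → push 4
COMPARE_OP bool(<) → 3 vs 4 = True
POP_JUMP_IF_FALSE → pop True; no jump
LOAD_FAST_LOAD_FAST k,a → push 8,4
BINARY_OP % → 8 % 4 = 0
STORE_FAST k → k=0
LOAD_FAST k → push 0
LOAD_CONST → push 9
BINARY_OP ^ → 0 ^ 9 = 9
STORE_FAST k → k=9
LOAD_FAST i → push 3
LOAD_CONST → push 1
BINARY_OP + → 3 + 1 = 4
STORE_FAST i → i=4
LOAD_FAST i → push 4
LOAD_CONST → push 4
COMPARE_OP bool(<) → 4 vs 4 = False
POP_JUMP_IF_FALSE → pop False; jump
LOAD_FAST k → push 9
RETURN_VALUE → return 9.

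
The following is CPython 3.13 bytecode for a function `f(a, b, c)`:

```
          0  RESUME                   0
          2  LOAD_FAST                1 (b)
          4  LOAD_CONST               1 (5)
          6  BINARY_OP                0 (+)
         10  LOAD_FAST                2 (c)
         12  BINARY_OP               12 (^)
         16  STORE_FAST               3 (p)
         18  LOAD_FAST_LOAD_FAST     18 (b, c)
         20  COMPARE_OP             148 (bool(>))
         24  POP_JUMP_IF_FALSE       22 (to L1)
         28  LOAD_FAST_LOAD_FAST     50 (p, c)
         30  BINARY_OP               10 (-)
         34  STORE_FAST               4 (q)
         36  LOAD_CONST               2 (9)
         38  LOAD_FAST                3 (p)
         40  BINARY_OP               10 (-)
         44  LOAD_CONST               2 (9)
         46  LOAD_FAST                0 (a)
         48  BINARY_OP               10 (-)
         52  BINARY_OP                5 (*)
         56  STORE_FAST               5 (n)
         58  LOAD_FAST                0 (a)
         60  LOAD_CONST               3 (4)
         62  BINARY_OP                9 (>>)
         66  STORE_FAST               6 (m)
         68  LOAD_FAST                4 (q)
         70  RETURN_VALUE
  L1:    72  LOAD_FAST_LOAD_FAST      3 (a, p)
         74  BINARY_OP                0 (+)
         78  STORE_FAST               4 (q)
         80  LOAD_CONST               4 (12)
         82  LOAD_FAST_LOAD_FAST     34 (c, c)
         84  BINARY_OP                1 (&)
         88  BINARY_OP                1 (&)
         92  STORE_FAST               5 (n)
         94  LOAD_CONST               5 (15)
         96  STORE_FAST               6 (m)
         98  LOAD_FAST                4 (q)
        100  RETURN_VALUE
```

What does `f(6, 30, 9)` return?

LOAD_FAST b → push 30. Stack: [30]
LOAD_CONST → push 5. Stack: [30, 5]
BINARY_OP + → 30 + 5 = 35. Stack: [35]
LOAD_FAST c → push 9. Stack: [35, 9]
BINARY_OP ^ → 35 ^ 9 = 42. Stack: [42]
STORE_FAST p → p=42. Stack: []
LOAD_FAST_LOAD_FAST b,c → push 30,9. Stack: [30, 9]
COMPARE_OP bool(>) → 30 vs 9 = True. Stack: [True]
POP_JUMP_IF_FALSE → pop True; no jump. Stack: []
LOAD_FAST_LOAD_FAST p,c → push 42,9. Stack: [42, 9]
BINARY_OP - → 42 - 9 = 33. Stack: [33]
STORE_FAST q → q=33. Stack: []
LOAD_CONST → push 9. Stack: [9]
LOAD_FAST p → push 42. Stack: [9, 42]
BINARY_OP - → 9 - 42 = -33. Stack: [-33]
LOAD_CONST → push 9. Stack: [-33, 9]
LOAD_FAST a → push 6. Stack: [-33, 9, 6]
BINARY_OP - → 9 - 6 = 3. Stack: [-33, 3]
BINARY_OP * → -33 * 3 = -99. Stack: [-99]
STORE_FAST n → n=-99. Stack: []
LOAD_FAST a → push 6. Stack: [6]
LOAD_CONST → push 4. Stack: [6, 4]
BINARY_OP >> → 6 >> 4 = 0. Stack: [0]
STORE_FAST m → m=0. Stack: []
LOAD_FAST q → push 33. Stack: [33]
RETURN_VALUE → return 33.

33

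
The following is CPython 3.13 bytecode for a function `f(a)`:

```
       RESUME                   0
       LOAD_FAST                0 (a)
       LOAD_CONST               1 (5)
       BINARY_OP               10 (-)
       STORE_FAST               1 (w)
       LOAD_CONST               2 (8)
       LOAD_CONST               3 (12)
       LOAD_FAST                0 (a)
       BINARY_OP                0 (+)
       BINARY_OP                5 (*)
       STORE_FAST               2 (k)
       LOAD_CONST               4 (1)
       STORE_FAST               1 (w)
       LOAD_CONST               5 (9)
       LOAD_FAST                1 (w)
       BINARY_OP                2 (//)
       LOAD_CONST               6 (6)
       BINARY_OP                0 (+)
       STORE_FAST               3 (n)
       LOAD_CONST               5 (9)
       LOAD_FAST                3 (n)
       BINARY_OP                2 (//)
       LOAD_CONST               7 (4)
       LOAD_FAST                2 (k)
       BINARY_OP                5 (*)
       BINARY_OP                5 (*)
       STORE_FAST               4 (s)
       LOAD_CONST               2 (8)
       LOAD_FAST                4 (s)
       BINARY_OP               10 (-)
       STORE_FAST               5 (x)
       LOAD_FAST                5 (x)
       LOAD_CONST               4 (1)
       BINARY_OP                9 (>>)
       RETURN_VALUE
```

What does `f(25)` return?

4

LOAD_FAST a → push 25. Stack: [25]
LOAD_CONST → push 5. Stack: [25, 5]
BINARY_OP - → 25 - 5 = 20. Stack: [20]
STORE_FAST w → w=20. Stack: []
LOAD_CONST → push 8. Stack: [8]
LOAD_CONST → push 12. Stack: [8, 12]
LOAD_FAST a → push 25. Stack: [8, 12, 25]
BINARY_OP + → 12 + 25 = 37. Stack: [8, 37]
BINARY_OP * → 8 * 37 = 296. Stack: [296]
STORE_FAST k → k=296. Stack: []
LOAD_CONST → push 1. Stack: [1]
STORE_FAST w → w=1. Stack: []
LOAD_CONST → push 9. Stack: [9]
LOAD_FAST w → push 1. Stack: [9, 1]
BINARY_OP // → 9 // 1 = 9. Stack: [9]
LOAD_CONST → push 6. Stack: [9, 6]
BINARY_OP + → 9 + 6 = 15. Stack: [15]
STORE_FAST n → n=15. Stack: []
LOAD_CONST → push 9. Stack: [9]
LOAD_FAST n → push 15. Stack: [9, 15]
BINARY_OP // → 9 // 15 = 0. Stack: [0]
LOAD_CONST → push 4. Stack: [0, 4]
LOAD_FAST k → push 296. Stack: [0, 4, 296]
BINARY_OP * → 4 * 296 = 1184. Stack: [0, 1184]
BINARY_OP * → 0 * 1184 = 0. Stack: [0]
STORE_FAST s → s=0. Stack: []
LOAD_CONST → push 8. Stack: [8]
LOAD_FAST s → push 0. Stack: [8, 0]
BINARY_OP - → 8 - 0 = 8. Stack: [8]
STORE_FAST x → x=8. Stack: []
LOAD_FAST x → push 8. Stack: [8]
LOAD_CONST → push 1. Stack: [8, 1]
BINARY_OP >> → 8 >> 1 = 4. Stack: [4]
RETURN_VALUE → return 4.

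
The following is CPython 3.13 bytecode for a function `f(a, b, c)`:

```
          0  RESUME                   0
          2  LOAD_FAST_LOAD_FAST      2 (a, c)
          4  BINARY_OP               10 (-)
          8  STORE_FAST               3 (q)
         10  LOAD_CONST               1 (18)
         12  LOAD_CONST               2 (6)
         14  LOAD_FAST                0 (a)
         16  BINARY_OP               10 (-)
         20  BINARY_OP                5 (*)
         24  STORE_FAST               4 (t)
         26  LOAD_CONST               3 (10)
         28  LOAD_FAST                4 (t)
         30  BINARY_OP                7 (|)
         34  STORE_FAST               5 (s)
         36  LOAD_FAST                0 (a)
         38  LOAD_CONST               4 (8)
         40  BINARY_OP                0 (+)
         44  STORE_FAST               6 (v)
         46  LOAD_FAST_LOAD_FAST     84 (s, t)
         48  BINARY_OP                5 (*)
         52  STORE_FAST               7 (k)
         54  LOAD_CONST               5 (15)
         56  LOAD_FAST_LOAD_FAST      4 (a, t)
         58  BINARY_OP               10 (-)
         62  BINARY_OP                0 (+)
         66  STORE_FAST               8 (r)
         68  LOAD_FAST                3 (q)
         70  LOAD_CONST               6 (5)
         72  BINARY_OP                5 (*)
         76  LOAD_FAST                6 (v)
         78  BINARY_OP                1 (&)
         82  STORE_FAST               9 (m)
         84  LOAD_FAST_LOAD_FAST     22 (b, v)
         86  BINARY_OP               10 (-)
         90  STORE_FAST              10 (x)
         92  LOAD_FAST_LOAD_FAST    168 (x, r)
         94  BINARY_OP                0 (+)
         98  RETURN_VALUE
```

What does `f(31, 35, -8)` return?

492

LOAD_FAST_LOAD_FAST a,c → push 31,-8. Stack: [31, -8]
BINARY_OP - → 31 - -8 = 39. Stack: [39]
STORE_FAST q → q=39. Stack: []
LOAD_CONST → push 18. Stack: [18]
LOAD_CONST → push 6. Stack: [18, 6]
LOAD_FAST a → push 31. Stack: [18, 6, 31]
BINARY_OP - → 6 - 31 = -25. Stack: [18, -25]
BINARY_OP * → 18 * -25 = -450. Stack: [-450]
STORE_FAST t → t=-450. Stack: []
LOAD_CONST → push 10. Stack: [10]
LOAD_FAST t → push -450. Stack: [10, -450]
BINARY_OP | → 10 | -450 = -450. Stack: [-450]
STORE_FAST s → s=-450. Stack: []
LOAD_FAST a → push 31. Stack: [31]
LOAD_CONST → push 8. Stack: [31, 8]
BINARY_OP + → 31 + 8 = 39. Stack: [39]
STORE_FAST v → v=39. Stack: []
LOAD_FAST_LOAD_FAST s,t → push -450,-450. Stack: [-450, -450]
BINARY_OP * → -450 * -450 = 202500. Stack: [202500]
STORE_FAST k → k=202500. Stack: []
LOAD_CONST → push 15. Stack: [15]
LOAD_FAST_LOAD_FAST a,t → push 31,-450. Stack: [15, 31, -450]
BINARY_OP - → 31 - -450 = 481. Stack: [15, 481]
BINARY_OP + → 15 + 481 = 496. Stack: [496]
STORE_FAST r → r=496. Stack: []
LOAD_FAST q → push 39. Stack: [39]
LOAD_CONST → push 5. Stack: [39, 5]
BINARY_OP * → 39 * 5 = 195. Stack: [195]
LOAD_FAST v → push 39. Stack: [195, 39]
BINARY_OP & → 195 & 39 = 3. Stack: [3]
STORE_FAST m → m=3. Stack: []
LOAD_FAST_LOAD_FAST b,v → push 35,39. Stack: [35, 39]
BINARY_OP - → 35 - 39 = -4. Stack: [-4]
STORE_FAST x → x=-4. Stack: []
LOAD_FAST_LOAD_FAST x,r → push -4,496. Stack: [-4, 496]
BINARY_OP + → -4 + 496 = 492. Stack: [492]
RETURN_VALUE → return 492.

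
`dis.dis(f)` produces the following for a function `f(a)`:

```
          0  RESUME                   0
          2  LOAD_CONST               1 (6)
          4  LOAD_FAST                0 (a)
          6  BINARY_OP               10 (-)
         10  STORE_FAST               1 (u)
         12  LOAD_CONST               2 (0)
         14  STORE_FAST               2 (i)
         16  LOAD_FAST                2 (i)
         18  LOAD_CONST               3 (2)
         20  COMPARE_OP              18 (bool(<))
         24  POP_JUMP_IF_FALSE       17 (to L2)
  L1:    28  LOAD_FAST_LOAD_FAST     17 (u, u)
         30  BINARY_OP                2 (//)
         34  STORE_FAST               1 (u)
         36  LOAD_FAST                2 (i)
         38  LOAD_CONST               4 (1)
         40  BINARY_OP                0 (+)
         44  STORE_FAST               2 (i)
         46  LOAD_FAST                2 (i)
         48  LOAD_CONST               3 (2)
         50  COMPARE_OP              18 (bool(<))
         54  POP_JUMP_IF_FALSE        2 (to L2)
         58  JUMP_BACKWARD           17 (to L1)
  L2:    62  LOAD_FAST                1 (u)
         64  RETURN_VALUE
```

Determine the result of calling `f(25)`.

1

LOAD_CONST → push 6. Stack: [6]
LOAD_FAST a → push 25. Stack: [6, 25]
BINARY_OP - → 6 - 25 = -19. Stack: [-19]
STORE_FAST u → u=-19. Stack: []
LOAD_CONST → push 0. Stack: [0]
STORE_FAST i → i=0. Stack: []
LOAD_FAST i → push 0. Stack: [0]
LOAD_CONST → push 2. Stack: [0, 2]
COMPARE_OP bool(<) → 0 vs 2 = True. Stack: [True]
POP_JUMP_IF_FALSE → pop True; no jump. Stack: []
LOAD_FAST_LOAD_FAST u,u → push -19,-19. Stack: [-19, -19]
BINARY_OP // → -19 // -19 = 1. Stack: [1]
STORE_FAST u → u=1. Stack: []
LOAD_FAST i → push 0. Stack: [0]
LOAD_CONST → push 1. Stack: [0, 1]
BINARY_OP + → 0 + 1 = 1. Stack: [1]
STORE_FAST i → i=1. Stack: []
LOAD_FAST i → push 1. Stack: [1]
LOAD_CONST → push 2. Stack: [1, 2]
COMPARE_OP bool(<) → 1 vs 2 = True. Stack: [True]
POP_JUMP_IF_FALSE → pop True; no jump. Stack: []
LOAD_FAST_LOAD_FAST u,u → push 1,1. Stack: [1, 1]
BINARY_OP // → 1 // 1 = 1. Stack: [1]
STORE_FAST u → u=1. Stack: []
LOAD_FAST i → push 1. Stack: [1]
LOAD_CONST → push 1. Stack: [1, 1]
BINARY_OP + → 1 + 1 = 2. Stack: [2]
STORE_FAST i → i=2. Stack: []
LOAD_FAST i → push 2. Stack: [2]
LOAD_CONST → push 2. Stack: [2, 2]
COMPARE_OP bool(<) → 2 vs 2 = False. Stack: [False]
POP_JUMP_IF_FALSE → pop False; jump. Stack: []
LOAD_FAST u → push 1. Stack: [1]
RETURN_VALUE → return 1.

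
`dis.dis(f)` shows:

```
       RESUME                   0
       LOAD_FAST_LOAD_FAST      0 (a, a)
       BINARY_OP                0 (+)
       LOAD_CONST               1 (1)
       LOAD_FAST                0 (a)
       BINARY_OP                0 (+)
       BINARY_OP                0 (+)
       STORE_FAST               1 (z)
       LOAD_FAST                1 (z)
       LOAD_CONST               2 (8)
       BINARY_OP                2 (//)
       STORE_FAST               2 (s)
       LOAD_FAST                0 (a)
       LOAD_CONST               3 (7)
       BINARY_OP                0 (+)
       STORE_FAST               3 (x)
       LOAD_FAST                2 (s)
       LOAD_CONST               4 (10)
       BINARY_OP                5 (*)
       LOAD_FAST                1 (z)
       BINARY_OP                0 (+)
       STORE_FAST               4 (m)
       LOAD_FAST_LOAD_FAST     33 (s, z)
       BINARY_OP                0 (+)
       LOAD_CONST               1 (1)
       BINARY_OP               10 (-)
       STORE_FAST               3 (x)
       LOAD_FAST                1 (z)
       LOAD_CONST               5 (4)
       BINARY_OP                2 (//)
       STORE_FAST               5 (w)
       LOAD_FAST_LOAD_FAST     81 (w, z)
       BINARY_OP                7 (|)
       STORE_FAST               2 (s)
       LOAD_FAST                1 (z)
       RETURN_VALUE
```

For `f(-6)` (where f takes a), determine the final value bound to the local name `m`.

-47

LOAD_FAST_LOAD_FAST a,a → push -6,-6. Stack: [-6, -6]
BINARY_OP + → -6 + -6 = -12. Stack: [-12]
LOAD_CONST → push 1. Stack: [-12, 1]
LOAD_FAST a → push -6. Stack: [-12, 1, -6]
BINARY_OP + → 1 + -6 = -5. Stack: [-12, -5]
BINARY_OP + → -12 + -5 = -17. Stack: [-17]
STORE_FAST z → z=-17. Stack: []
LOAD_FAST z → push -17. Stack: [-17]
LOAD_CONST → push 8. Stack: [-17, 8]
BINARY_OP // → -17 // 8 = -3. Stack: [-3]
STORE_FAST s → s=-3. Stack: []
LOAD_FAST a → push -6. Stack: [-6]
LOAD_CONST → push 7. Stack: [-6, 7]
BINARY_OP + → -6 + 7 = 1. Stack: [1]
STORE_FAST x → x=1. Stack: []
LOAD_FAST s → push -3. Stack: [-3]
LOAD_CONST → push 10. Stack: [-3, 10]
BINARY_OP * → -3 * 10 = -30. Stack: [-30]
LOAD_FAST z → push -17. Stack: [-30, -17]
BINARY_OP + → -30 + -17 = -47. Stack: [-47]
STORE_FAST m → m=-47. Stack: []
LOAD_FAST_LOAD_FAST s,z → push -3,-17. Stack: [-3, -17]
BINARY_OP + → -3 + -17 = -20. Stack: [-20]
LOAD_CONST → push 1. Stack: [-20, 1]
BINARY_OP - → -20 - 1 = -21. Stack: [-21]
STORE_FAST x → x=-21. Stack: []
LOAD_FAST z → push -17. Stack: [-17]
LOAD_CONST → push 4. Stack: [-17, 4]
BINARY_OP // → -17 // 4 = -5. Stack: [-5]
STORE_FAST w → w=-5. Stack: []
LOAD_FAST_LOAD_FAST w,z → push -5,-17. Stack: [-5, -17]
BINARY_OP | → -5 | -17 = -1. Stack: [-1]
STORE_FAST s → s=-1. Stack: []
LOAD_FAST z → push -17. Stack: [-17]
RETURN_VALUE → return -17.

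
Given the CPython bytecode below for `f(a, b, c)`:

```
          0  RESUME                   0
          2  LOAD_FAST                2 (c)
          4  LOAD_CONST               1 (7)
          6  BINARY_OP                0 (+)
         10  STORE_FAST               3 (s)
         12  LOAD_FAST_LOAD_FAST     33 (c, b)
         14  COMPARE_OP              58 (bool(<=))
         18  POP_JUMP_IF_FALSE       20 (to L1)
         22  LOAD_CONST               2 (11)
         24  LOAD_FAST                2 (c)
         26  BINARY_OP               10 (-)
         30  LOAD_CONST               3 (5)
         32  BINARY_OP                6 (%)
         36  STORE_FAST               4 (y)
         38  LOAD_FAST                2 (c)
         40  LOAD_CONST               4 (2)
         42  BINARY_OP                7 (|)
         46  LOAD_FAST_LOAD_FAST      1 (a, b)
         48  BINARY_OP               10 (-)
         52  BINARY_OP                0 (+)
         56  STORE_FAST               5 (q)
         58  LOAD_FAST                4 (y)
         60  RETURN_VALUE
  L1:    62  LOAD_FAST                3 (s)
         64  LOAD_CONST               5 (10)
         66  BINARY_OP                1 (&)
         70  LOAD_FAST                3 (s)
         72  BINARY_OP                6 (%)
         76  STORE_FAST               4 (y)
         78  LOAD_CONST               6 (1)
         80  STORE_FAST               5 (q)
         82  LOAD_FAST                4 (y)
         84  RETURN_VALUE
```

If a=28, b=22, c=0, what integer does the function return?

LOAD_FAST c → push 0. Stack: [0]
LOAD_CONST → push 7. Stack: [0, 7]
BINARY_OP + → 0 + 7 = 7. Stack: [7]
STORE_FAST s → s=7. Stack: []
LOAD_FAST_LOAD_FAST c,b → push 0,22. Stack: [0, 22]
COMPARE_OP bool(<=) → 0 vs 22 = True. Stack: [True]
POP_JUMP_IF_FALSE → pop True; no jump. Stack: []
LOAD_CONST → push 11. Stack: [11]
LOAD_FAST c → push 0. Stack: [11, 0]
BINARY_OP - → 11 - 0 = 11. Stack: [11]
LOAD_CONST → push 5. Stack: [11, 5]
BINARY_OP % → 11 % 5 = 1. Stack: [1]
STORE_FAST y → y=1. Stack: []
LOAD_FAST c → push 0. Stack: [0]
LOAD_CONST → push 2. Stack: [0, 2]
BINARY_OP | → 0 | 2 = 2. Stack: [2]
LOAD_FAST_LOAD_FAST a,b → push 28,22. Stack: [2, 28, 22]
BINARY_OP - → 28 - 22 = 6. Stack: [2, 6]
BINARY_OP + → 2 + 6 = 8. Stack: [8]
STORE_FAST q → q=8. Stack: []
LOAD_FAST y → push 1. Stack: [1]
RETURN_VALUE → return 1.

1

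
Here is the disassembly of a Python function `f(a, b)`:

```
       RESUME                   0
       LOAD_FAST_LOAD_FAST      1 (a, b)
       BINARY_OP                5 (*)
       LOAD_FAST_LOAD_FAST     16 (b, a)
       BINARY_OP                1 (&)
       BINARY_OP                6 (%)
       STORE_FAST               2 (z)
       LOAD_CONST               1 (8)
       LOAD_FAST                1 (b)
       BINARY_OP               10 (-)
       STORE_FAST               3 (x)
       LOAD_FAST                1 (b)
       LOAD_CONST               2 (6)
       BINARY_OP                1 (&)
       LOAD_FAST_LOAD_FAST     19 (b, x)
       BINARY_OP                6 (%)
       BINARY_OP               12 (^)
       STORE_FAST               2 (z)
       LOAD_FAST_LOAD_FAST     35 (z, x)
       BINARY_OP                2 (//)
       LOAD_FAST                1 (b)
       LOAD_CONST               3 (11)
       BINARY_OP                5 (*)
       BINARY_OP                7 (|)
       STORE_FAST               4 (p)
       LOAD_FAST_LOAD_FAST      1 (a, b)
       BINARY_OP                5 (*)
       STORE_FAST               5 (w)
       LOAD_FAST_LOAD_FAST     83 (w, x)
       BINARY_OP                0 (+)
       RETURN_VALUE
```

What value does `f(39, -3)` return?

-106

LOAD_FAST_LOAD_FAST a,b → push 39,-3. Stack: [39, -3]
BINARY_OP * → 39 * -3 = -117. Stack: [-117]
LOAD_FAST_LOAD_FAST b,a → push -3,39. Stack: [-117, -3, 39]
BINARY_OP & → -3 & 39 = 37. Stack: [-117, 37]
BINARY_OP % → -117 % 37 = 31. Stack: [31]
STORE_FAST z → z=31. Stack: []
LOAD_CONST → push 8. Stack: [8]
LOAD_FAST b → push -3. Stack: [8, -3]
BINARY_OP - → 8 - -3 = 11. Stack: [11]
STORE_FAST x → x=11. Stack: []
LOAD_FAST b → push -3. Stack: [-3]
LOAD_CONST → push 6. Stack: [-3, 6]
BINARY_OP & → -3 & 6 = 4. Stack: [4]
LOAD_FAST_LOAD_FAST b,x → push -3,11. Stack: [4, -3, 11]
BINARY_OP % → -3 % 11 = 8. Stack: [4, 8]
BINARY_OP ^ → 4 ^ 8 = 12. Stack: [12]
STORE_FAST z → z=12. Stack: []
LOAD_FAST_LOAD_FAST z,x → push 12,11. Stack: [12, 11]
BINARY_OP // → 12 // 11 = 1. Stack: [1]
LOAD_FAST b → push -3. Stack: [1, -3]
LOAD_CONST → push 11. Stack: [1, -3, 11]
BINARY_OP * → -3 * 11 = -33. Stack: [1, -33]
BINARY_OP | → 1 | -33 = -33. Stack: [-33]
STORE_FAST p → p=-33. Stack: []
LOAD_FAST_LOAD_FAST a,b → push 39,-3. Stack: [39, -3]
BINARY_OP * → 39 * -3 = -117. Stack: [-117]
STORE_FAST w → w=-117. Stack: []
LOAD_FAST_LOAD_FAST w,x → push -117,11. Stack: [-117, 11]
BINARY_OP + → -117 + 11 = -106. Stack: [-106]
RETURN_VALUE → return -106.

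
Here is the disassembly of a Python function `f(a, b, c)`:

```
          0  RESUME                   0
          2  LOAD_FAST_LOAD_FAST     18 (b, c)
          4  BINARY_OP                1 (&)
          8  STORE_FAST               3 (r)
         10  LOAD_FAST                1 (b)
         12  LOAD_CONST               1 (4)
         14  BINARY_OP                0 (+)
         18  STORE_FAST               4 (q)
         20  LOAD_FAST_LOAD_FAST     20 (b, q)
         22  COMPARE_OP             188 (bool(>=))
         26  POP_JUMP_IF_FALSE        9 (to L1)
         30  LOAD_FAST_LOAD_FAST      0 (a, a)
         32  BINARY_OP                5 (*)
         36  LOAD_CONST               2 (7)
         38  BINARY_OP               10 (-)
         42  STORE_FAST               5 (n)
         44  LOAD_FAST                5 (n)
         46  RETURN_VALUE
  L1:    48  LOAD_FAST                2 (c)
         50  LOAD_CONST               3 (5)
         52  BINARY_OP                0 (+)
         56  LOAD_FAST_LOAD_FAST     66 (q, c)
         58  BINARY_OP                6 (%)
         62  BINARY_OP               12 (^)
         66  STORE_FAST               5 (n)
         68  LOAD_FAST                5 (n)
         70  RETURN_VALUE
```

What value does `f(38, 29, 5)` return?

9

LOAD_FAST_LOAD_FAST b,c → push 29,5. Stack: [29, 5]
BINARY_OP & → 29 & 5 = 5. Stack: [5]
STORE_FAST r → r=5. Stack: []
LOAD_FAST b → push 29. Stack: [29]
LOAD_CONST → push 4. Stack: [29, 4]
BINARY_OP + → 29 + 4 = 33. Stack: [33]
STORE_FAST q → q=33. Stack: []
LOAD_FAST_LOAD_FAST b,q → push 29,33. Stack: [29, 33]
COMPARE_OP bool(>=) → 29 vs 33 = False. Stack: [False]
POP_JUMP_IF_FALSE → pop False; jump. Stack: []
LOAD_FAST c → push 5. Stack: [5]
LOAD_CONST → push 5. Stack: [5, 5]
BINARY_OP + → 5 + 5 = 10. Stack: [10]
LOAD_FAST_LOAD_FAST q,c → push 33,5. Stack: [10, 33, 5]
BINARY_OP % → 33 % 5 = 3. Stack: [10, 3]
BINARY_OP ^ → 10 ^ 3 = 9. Stack: [9]
STORE_FAST n → n=9. Stack: []
LOAD_FAST n → push 9. Stack: [9]
RETURN_VALUE → return 9.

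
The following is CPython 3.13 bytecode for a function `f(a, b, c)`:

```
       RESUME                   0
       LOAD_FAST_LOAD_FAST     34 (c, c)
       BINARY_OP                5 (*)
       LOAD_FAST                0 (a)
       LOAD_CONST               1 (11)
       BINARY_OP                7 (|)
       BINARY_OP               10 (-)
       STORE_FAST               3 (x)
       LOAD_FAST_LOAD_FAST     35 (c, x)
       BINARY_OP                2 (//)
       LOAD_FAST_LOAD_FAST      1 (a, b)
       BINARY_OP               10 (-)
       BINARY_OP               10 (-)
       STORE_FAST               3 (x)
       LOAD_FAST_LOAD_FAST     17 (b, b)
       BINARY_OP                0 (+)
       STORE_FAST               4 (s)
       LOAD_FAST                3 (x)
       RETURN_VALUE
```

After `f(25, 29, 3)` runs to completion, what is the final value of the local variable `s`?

LOAD_FAST_LOAD_FAST c,c → push 3,3. Stack: [3, 3]
BINARY_OP * → 3 * 3 = 9. Stack: [9]
LOAD_FAST a → push 25. Stack: [9, 25]
LOAD_CONST → push 11. Stack: [9, 25, 11]
BINARY_OP | → 25 | 11 = 27. Stack: [9, 27]
BINARY_OP - → 9 - 27 = -18. Stack: [-18]
STORE_FAST x → x=-18. Stack: []
LOAD_FAST_LOAD_FAST c,x → push 3,-18. Stack: [3, -18]
BINARY_OP // → 3 // -18 = -1. Stack: [-1]
LOAD_FAST_LOAD_FAST a,b → push 25,29. Stack: [-1, 25, 29]
BINARY_OP - → 25 - 29 = -4. Stack: [-1, -4]
BINARY_OP - → -1 - -4 = 3. Stack: [3]
STORE_FAST x → x=3. Stack: []
LOAD_FAST_LOAD_FAST b,b → push 29,29. Stack: [29, 29]
BINARY_OP + → 29 + 29 = 58. Stack: [58]
STORE_FAST s → s=58. Stack: []
LOAD_FAST x → push 3. Stack: [3]
RETURN_VALUE → return 3.

58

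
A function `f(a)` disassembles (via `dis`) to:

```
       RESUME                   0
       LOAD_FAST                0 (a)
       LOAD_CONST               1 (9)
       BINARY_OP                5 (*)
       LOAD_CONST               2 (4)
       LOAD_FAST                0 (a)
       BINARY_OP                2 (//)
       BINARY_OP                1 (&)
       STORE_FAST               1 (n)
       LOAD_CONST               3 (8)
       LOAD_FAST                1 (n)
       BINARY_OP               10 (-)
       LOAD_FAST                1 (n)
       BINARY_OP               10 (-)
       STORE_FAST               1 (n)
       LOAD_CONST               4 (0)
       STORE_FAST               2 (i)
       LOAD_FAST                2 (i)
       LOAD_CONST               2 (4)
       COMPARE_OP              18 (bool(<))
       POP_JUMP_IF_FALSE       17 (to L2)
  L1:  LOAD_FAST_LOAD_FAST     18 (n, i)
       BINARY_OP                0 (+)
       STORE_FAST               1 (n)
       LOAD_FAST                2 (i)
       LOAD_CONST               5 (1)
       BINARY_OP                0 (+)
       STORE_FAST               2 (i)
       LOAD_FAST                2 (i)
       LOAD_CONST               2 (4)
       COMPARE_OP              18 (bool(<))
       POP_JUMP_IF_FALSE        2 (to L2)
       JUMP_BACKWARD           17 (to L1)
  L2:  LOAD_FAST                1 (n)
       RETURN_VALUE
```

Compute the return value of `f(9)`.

14

LOAD_FAST a → push 9. Stack: [9]
LOAD_CONST → push 9. Stack: [9, 9]
BINARY_OP * → 9 * 9 = 81. Stack: [81]
LOAD_CONST → push 4. Stack: [81, 4]
LOAD_FAST a → push 9. Stack: [81, 4, 9]
BINARY_OP // → 4 // 9 = 0. Stack: [81, 0]
BINARY_OP & → 81 & 0 = 0. Stack: [0]
STORE_FAST n → n=0. Stack: []
LOAD_CONST → push 8. Stack: [8]
LOAD_FAST n → push 0. Stack: [8, 0]
BINARY_OP - → 8 - 0 = 8. Stack: [8]
LOAD_FAST n → push 0. Stack: [8, 0]
BINARY_OP - → 8 - 0 = 8. Stack: [8]
STORE_FAST n → n=8. Stack: []
LOAD_CONST → push 0. Stack: [0]
STORE_FAST i → i=0. Stack: []
LOAD_FAST i → push 0. Stack: [0]
LOAD_CONST → push 4. Stack: [0, 4]
COMPARE_OP bool(<) → 0 vs 4 = True. Stack: [True]
POP_JUMP_IF_FALSE → pop True; no jump. Stack: []
LOAD_FAST_LOAD_FAST n,i → push 8,0. Stack: [8, 0]
BINARY_OP + → 8 + 0 = 8. Stack: [8]
STORE_FAST n → n=8. Stack: []
LOAD_FAST i → push 0. Stack: [0]
LOAD_CONST → push 1. Stack: [0, 1]
BINARY_OP + → 0 + 1 = 1. Stack: [1]
STORE_FAST i → i=1. Stack: []
LOAD_FAST i → push 1. Stack: [1]
LOAD_CONST → push 4. Stack: [1, 4]
COMPARE_OP bool(<) → 1 vs 4 = True. Stack: [True]
POP_JUMP_IF_FALSE → pop True; no jump. Stack: []
LOAD_FAST_LOAD_FAST n,i → push 8,1. Stack: [8, 1]
BINARY_OP + → 8 + 1 = 9. Stack: [9]
STORE_FAST n → n=9. Stack: []
LOAD_FAST i → push 1. Stack: [1]
LOAD_CONST → push 1. Stack: [1, 1]
BINARY_OP + → 1 + 1 = 2. Stack: [2]
STORE_FAST i → i=2. Stack: []
LOAD_FAST i → push 2. Stack: [2]
LOAD_CONST → push 4. Stack: [2, 4]
COMPARE_OP bool(<) → 2 vs 4 = True. Stack: [True]
POP_JUMP_IF_FALSE → pop True; no jump. Stack: []
LOAD_FAST_LOAD_FAST n,i → push 9,2. Stack: [9, 2]
BINARY_OP + → 9 + 2 = 11. Stack: [11]
STORE_FAST n → n=11. Stack: []
LOAD_FAST i → push 2. Stack: [2]
LOAD_CONST → push 1. Stack: [2, 1]
BINARY_OP + → 2 + 1 = 3. Stack: [3]
STORE_FAST i → i=3. Stack: []
LOAD_FAST i → push 3. Stack: [3]
LOAD_CONST → push 4. Stack: [3, 4]
COMPARE_OP bool(<) → 3 vs 4 = True. Stack: [True]
POP_JUMP_IF_FALSE → pop True; no jump. Stack: []
LOAD_FAST_LOAD_FAST n,i → push 11,3. Stack: [11, 3]
BINARY_OP + → 11 + 3 = 14. Stack: [14]
STORE_FAST n → n=14. Stack: []
LOAD_FAST i → push 3. Stack: [3]
LOAD_CONST → push 1. Stack: [3, 1]
BINARY_OP + → 3 + 1 = 4. Stack: [4]
STORE_FAST i → i=4. Stack: []
LOAD_FAST i → push 4. Stack: [4]
LOAD_CONST → push 4. Stack: [4, 4]
COMPARE_OP bool(<) → 4 vs 4 = False. Stack: [False]
POP_JUMP_IF_FALSE → pop False; jump. Stack: []
LOAD_FAST n → push 14. Stack: [14]
RETURN_VALUE → return 14.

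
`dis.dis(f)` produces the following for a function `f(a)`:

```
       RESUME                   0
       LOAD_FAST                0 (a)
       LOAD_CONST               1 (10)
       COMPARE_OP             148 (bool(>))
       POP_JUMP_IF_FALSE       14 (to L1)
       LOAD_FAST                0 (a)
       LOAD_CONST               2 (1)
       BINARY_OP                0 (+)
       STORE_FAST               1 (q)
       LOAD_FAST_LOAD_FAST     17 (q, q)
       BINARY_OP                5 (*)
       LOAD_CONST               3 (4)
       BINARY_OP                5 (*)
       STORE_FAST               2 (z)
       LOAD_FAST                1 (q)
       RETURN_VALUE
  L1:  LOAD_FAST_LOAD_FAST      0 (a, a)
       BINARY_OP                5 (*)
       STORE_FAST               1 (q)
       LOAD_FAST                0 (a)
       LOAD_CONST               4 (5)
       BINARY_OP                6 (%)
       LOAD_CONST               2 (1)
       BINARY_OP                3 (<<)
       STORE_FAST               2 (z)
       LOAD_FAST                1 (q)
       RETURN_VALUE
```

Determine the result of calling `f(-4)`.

LOAD_FAST a → push -4. Stack: [-4]
LOAD_CONST → push 10. Stack: [-4, 10]
COMPARE_OP bool(>) → -4 vs 10 = False. Stack: [False]
POP_JUMP_IF_FALSE → pop False; jump. Stack: []
LOAD_FAST_LOAD_FAST a,a → push -4,-4. Stack: [-4, -4]
BINARY_OP * → -4 * -4 = 16. Stack: [16]
STORE_FAST q → q=16. Stack: []
LOAD_FAST a → push -4. Stack: [-4]
LOAD_CONST → push 5. Stack: [-4, 5]
BINARY_OP % → -4 % 5 = 1. Stack: [1]
LOAD_CONST → push 1. Stack: [1, 1]
BINARY_OP << → 1 << 1 = 2. Stack: [2]
STORE_FAST z → z=2. Stack: []
LOAD_FAST q → push 16. Stack: [16]
RETURN_VALUE → return 16.

16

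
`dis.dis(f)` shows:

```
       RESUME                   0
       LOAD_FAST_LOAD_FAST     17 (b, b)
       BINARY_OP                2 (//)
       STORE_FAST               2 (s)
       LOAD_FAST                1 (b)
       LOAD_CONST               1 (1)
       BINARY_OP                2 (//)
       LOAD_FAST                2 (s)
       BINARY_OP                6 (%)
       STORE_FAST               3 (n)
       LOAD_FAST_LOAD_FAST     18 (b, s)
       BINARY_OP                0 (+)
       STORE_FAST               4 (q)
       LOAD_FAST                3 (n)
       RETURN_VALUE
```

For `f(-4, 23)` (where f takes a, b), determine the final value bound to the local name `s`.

LOAD_FAST_LOAD_FAST b,b → push 23,23. Stack: [23, 23]
BINARY_OP // → 23 // 23 = 1. Stack: [1]
STORE_FAST s → s=1. Stack: []
LOAD_FAST b → push 23. Stack: [23]
LOAD_CONST → push 1. Stack: [23, 1]
BINARY_OP // → 23 // 1 = 23. Stack: [23]
LOAD_FAST s → push 1. Stack: [23, 1]
BINARY_OP % → 23 % 1 = 0. Stack: [0]
STORE_FAST n → n=0. Stack: []
LOAD_FAST_LOAD_FAST b,s → push 23,1. Stack: [23, 1]
BINARY_OP + → 23 + 1 = 24. Stack: [24]
STORE_FAST q → q=24. Stack: []
LOAD_FAST n → push 0. Stack: [0]
RETURN_VALUE → return 0.

1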